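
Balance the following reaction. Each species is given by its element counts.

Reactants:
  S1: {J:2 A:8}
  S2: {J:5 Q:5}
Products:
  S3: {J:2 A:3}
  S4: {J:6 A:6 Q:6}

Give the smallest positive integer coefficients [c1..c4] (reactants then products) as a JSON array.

Coefficients: [6, 6, 6, 5]

J: 6·2+6·5 = 42 | 6·2+5·6 = 42
A: 6·8+6·0 = 48 | 6·3+5·6 = 48
Q: 6·0+6·5 = 30 | 6·0+5·6 = 30
gcd(6,6,6,5) = 1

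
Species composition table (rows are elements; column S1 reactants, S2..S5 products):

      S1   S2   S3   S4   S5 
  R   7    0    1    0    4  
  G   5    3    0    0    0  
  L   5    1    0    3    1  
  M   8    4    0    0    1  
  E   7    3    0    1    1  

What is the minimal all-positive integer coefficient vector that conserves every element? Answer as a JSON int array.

R: 3·7 = 21 | 5·0+5·1+2·0+4·4 = 21
G: 3·5 = 15 | 5·3+5·0+2·0+4·0 = 15
L: 3·5 = 15 | 5·1+5·0+2·3+4·1 = 15
M: 3·8 = 24 | 5·4+5·0+2·0+4·1 = 24
E: 3·7 = 21 | 5·3+5·0+2·1+4·1 = 21
gcd(3,5,5,2,4) = 1

Coefficients: [3, 5, 5, 2, 4]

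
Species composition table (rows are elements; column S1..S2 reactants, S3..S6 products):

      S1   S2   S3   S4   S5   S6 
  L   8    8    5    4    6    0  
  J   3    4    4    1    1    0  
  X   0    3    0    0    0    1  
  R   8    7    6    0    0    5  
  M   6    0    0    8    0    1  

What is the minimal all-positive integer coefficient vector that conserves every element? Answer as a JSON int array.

Coefficients: [5, 2, 4, 3, 4, 6]

L: 5·8+2·8 = 56 | 4·5+3·4+4·6+6·0 = 56
J: 5·3+2·4 = 23 | 4·4+3·1+4·1+6·0 = 23
X: 5·0+2·3 = 6 | 4·0+3·0+4·0+6·1 = 6
R: 5·8+2·7 = 54 | 4·6+3·0+4·0+6·5 = 54
M: 5·6+2·0 = 30 | 4·0+3·8+4·0+6·1 = 30
gcd(5,2,4,3,4,6) = 1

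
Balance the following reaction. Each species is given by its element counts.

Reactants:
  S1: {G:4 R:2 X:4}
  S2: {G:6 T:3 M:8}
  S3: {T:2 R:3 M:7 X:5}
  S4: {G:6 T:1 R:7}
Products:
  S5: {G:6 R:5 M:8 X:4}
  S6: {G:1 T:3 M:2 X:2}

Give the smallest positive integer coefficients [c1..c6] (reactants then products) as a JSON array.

Coefficients: [3, 3, 4, 1, 5, 6]

G: 3·4+3·6+4·0+1·6 = 36 | 5·6+6·1 = 36
T: 3·0+3·3+4·2+1·1 = 18 | 5·0+6·3 = 18
R: 3·2+3·0+4·3+1·7 = 25 | 5·5+6·0 = 25
M: 3·0+3·8+4·7+1·0 = 52 | 5·8+6·2 = 52
X: 3·4+3·0+4·5+1·0 = 32 | 5·4+6·2 = 32
gcd(3,3,4,1,5,6) = 1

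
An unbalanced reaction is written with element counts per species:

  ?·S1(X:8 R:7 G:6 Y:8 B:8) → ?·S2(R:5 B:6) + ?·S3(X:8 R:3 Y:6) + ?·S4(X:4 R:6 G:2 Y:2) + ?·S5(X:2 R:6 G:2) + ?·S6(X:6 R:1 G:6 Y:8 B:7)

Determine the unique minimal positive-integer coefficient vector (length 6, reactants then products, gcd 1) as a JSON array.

X: 5·8 = 40 | 2·0+1·8+1·4+2·2+4·6 = 40
R: 5·7 = 35 | 2·5+1·3+1·6+2·6+4·1 = 35
G: 5·6 = 30 | 2·0+1·0+1·2+2·2+4·6 = 30
Y: 5·8 = 40 | 2·0+1·6+1·2+2·0+4·8 = 40
B: 5·8 = 40 | 2·6+1·0+1·0+2·0+4·7 = 40
gcd(5,2,1,1,2,4) = 1

Coefficients: [5, 2, 1, 1, 2, 4]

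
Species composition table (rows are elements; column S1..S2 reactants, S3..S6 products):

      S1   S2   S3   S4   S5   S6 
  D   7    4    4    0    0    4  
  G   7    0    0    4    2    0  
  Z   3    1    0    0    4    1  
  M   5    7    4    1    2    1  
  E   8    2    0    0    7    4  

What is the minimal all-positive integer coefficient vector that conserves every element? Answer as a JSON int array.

Coefficients: [4, 1, 3, 6, 2, 5]

D: 4·7+1·4 = 32 | 3·4+6·0+2·0+5·4 = 32
G: 4·7+1·0 = 28 | 3·0+6·4+2·2+5·0 = 28
Z: 4·3+1·1 = 13 | 3·0+6·0+2·4+5·1 = 13
M: 4·5+1·7 = 27 | 3·4+6·1+2·2+5·1 = 27
E: 4·8+1·2 = 34 | 3·0+6·0+2·7+5·4 = 34
gcd(4,1,3,6,2,5) = 1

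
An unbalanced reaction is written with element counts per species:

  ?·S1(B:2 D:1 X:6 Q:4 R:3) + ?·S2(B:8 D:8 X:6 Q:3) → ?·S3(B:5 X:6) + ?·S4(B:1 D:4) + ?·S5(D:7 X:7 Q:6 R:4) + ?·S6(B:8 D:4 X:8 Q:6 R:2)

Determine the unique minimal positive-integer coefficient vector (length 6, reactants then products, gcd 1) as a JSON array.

Coefficients: [6, 6, 3, 5, 2, 5]

B: 6·2+6·8 = 60 | 3·5+5·1+2·0+5·8 = 60
D: 6·1+6·8 = 54 | 3·0+5·4+2·7+5·4 = 54
X: 6·6+6·6 = 72 | 3·6+5·0+2·7+5·8 = 72
Q: 6·4+6·3 = 42 | 3·0+5·0+2·6+5·6 = 42
R: 6·3+6·0 = 18 | 3·0+5·0+2·4+5·2 = 18
gcd(6,6,3,5,2,5) = 1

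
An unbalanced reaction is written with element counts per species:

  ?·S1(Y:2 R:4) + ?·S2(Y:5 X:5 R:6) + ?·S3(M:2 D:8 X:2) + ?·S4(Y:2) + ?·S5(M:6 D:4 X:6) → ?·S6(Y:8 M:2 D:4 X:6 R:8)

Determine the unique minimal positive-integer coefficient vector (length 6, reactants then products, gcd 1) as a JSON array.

Y: 4·2+4·5+2·0+6·2+1·0 = 40 | 5·8 = 40
M: 4·0+4·0+2·2+6·0+1·6 = 10 | 5·2 = 10
D: 4·0+4·0+2·8+6·0+1·4 = 20 | 5·4 = 20
X: 4·0+4·5+2·2+6·0+1·6 = 30 | 5·6 = 30
R: 4·4+4·6+2·0+6·0+1·0 = 40 | 5·8 = 40
gcd(4,4,2,6,1,5) = 1

Coefficients: [4, 4, 2, 6, 1, 5]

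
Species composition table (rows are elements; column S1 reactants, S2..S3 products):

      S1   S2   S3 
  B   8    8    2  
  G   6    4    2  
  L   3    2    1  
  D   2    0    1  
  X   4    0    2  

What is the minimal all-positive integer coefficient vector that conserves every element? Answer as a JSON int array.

B: 2·8 = 16 | 1·8+4·2 = 16
G: 2·6 = 12 | 1·4+4·2 = 12
L: 2·3 = 6 | 1·2+4·1 = 6
D: 2·2 = 4 | 1·0+4·1 = 4
X: 2·4 = 8 | 1·0+4·2 = 8
gcd(2,1,4) = 1

Coefficients: [2, 1, 4]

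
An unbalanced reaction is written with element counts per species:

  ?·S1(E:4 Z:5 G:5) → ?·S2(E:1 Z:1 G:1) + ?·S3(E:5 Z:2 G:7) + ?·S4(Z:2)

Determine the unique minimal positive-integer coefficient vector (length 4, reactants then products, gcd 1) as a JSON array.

Coefficients: [4, 6, 2, 5]

E: 4·4 = 16 | 6·1+2·5+5·0 = 16
Z: 4·5 = 20 | 6·1+2·2+5·2 = 20
G: 4·5 = 20 | 6·1+2·7+5·0 = 20
gcd(4,6,2,5) = 1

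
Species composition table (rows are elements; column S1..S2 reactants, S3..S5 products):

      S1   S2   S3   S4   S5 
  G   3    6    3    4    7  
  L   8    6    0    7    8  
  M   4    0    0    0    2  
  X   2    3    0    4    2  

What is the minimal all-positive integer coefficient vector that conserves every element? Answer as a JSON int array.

G: 1·3+6·6 = 39 | 3·3+4·4+2·7 = 39
L: 1·8+6·6 = 44 | 3·0+4·7+2·8 = 44
M: 1·4+6·0 = 4 | 3·0+4·0+2·2 = 4
X: 1·2+6·3 = 20 | 3·0+4·4+2·2 = 20
gcd(1,6,3,4,2) = 1

Coefficients: [1, 6, 3, 4, 2]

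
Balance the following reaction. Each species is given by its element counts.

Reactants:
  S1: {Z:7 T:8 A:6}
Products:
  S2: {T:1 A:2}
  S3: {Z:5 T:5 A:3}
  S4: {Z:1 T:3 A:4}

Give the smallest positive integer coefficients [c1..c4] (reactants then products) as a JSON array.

Coefficients: [3, 1, 4, 1]

Z: 3·7 = 21 | 1·0+4·5+1·1 = 21
T: 3·8 = 24 | 1·1+4·5+1·3 = 24
A: 3·6 = 18 | 1·2+4·3+1·4 = 18
gcd(3,1,4,1) = 1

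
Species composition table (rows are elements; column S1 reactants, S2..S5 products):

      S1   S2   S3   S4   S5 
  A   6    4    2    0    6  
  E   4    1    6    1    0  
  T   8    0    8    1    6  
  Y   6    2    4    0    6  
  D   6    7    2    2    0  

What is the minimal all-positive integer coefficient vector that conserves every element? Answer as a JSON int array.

A: 5·6 = 30 | 2·4+2·2+6·0+3·6 = 30
E: 5·4 = 20 | 2·1+2·6+6·1+3·0 = 20
T: 5·8 = 40 | 2·0+2·8+6·1+3·6 = 40
Y: 5·6 = 30 | 2·2+2·4+6·0+3·6 = 30
D: 5·6 = 30 | 2·7+2·2+6·2+3·0 = 30
gcd(5,2,2,6,3) = 1

Coefficients: [5, 2, 2, 6, 3]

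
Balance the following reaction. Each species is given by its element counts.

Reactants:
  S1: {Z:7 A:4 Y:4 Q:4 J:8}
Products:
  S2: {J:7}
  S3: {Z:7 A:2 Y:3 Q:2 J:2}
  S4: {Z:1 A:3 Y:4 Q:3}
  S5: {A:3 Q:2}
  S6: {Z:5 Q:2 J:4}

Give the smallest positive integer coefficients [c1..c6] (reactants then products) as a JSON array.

Z: 5·7 = 35 | 4·0+4·7+2·1+2·0+1·5 = 35
A: 5·4 = 20 | 4·0+4·2+2·3+2·3+1·0 = 20
Y: 5·4 = 20 | 4·0+4·3+2·4+2·0+1·0 = 20
Q: 5·4 = 20 | 4·0+4·2+2·3+2·2+1·2 = 20
J: 5·8 = 40 | 4·7+4·2+2·0+2·0+1·4 = 40
gcd(5,4,4,2,2,1) = 1

Coefficients: [5, 4, 4, 2, 2, 1]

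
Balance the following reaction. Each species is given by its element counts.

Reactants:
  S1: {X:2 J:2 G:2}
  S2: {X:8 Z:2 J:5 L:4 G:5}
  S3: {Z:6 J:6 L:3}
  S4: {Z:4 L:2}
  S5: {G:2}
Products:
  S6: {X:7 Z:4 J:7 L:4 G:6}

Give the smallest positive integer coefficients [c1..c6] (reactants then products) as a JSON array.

Coefficients: [5, 4, 2, 1, 3, 6]

X: 5·2+4·8+2·0+1·0+3·0 = 42 | 6·7 = 42
Z: 5·0+4·2+2·6+1·4+3·0 = 24 | 6·4 = 24
J: 5·2+4·5+2·6+1·0+3·0 = 42 | 6·7 = 42
L: 5·0+4·4+2·3+1·2+3·0 = 24 | 6·4 = 24
G: 5·2+4·5+2·0+1·0+3·2 = 36 | 6·6 = 36
gcd(5,4,2,1,3,6) = 1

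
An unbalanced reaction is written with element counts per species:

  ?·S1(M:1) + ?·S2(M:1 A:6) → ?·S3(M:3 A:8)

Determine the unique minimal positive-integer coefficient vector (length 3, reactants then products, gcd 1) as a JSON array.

Coefficients: [5, 4, 3]

M: 5·1+4·1 = 9 | 3·3 = 9
A: 5·0+4·6 = 24 | 3·8 = 24
gcd(5,4,3) = 1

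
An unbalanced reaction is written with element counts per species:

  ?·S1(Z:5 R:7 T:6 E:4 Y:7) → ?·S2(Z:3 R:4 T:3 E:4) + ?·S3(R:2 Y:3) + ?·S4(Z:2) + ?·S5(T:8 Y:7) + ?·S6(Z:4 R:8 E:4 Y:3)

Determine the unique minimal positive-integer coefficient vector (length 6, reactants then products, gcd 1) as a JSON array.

Z: 6·5 = 30 | 4·3+5·0+5·2+3·0+2·4 = 30
R: 6·7 = 42 | 4·4+5·2+5·0+3·0+2·8 = 42
T: 6·6 = 36 | 4·3+5·0+5·0+3·8+2·0 = 36
E: 6·4 = 24 | 4·4+5·0+5·0+3·0+2·4 = 24
Y: 6·7 = 42 | 4·0+5·3+5·0+3·7+2·3 = 42
gcd(6,4,5,5,3,2) = 1

Coefficients: [6, 4, 5, 5, 3, 2]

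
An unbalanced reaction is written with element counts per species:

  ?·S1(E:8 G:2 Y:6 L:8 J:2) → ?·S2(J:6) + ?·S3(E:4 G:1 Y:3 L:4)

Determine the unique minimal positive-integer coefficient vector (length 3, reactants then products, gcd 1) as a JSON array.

Coefficients: [3, 1, 6]

E: 3·8 = 24 | 1·0+6·4 = 24
G: 3·2 = 6 | 1·0+6·1 = 6
Y: 3·6 = 18 | 1·0+6·3 = 18
L: 3·8 = 24 | 1·0+6·4 = 24
J: 3·2 = 6 | 1·6+6·0 = 6
gcd(3,1,6) = 1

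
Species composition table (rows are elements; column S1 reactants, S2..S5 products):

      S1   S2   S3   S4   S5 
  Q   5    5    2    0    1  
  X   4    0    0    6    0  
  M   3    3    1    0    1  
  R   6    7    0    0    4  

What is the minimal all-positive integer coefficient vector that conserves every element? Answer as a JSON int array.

Coefficients: [3, 2, 2, 2, 1]

Q: 3·5 = 15 | 2·5+2·2+2·0+1·1 = 15
X: 3·4 = 12 | 2·0+2·0+2·6+1·0 = 12
M: 3·3 = 9 | 2·3+2·1+2·0+1·1 = 9
R: 3·6 = 18 | 2·7+2·0+2·0+1·4 = 18
gcd(3,2,2,2,1) = 1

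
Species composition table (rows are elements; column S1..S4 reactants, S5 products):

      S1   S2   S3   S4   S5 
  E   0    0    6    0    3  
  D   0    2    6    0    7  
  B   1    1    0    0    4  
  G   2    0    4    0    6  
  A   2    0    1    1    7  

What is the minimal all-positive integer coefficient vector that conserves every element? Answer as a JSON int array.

E: 4·0+4·0+1·6+5·0 = 6 | 2·3 = 6
D: 4·0+4·2+1·6+5·0 = 14 | 2·7 = 14
B: 4·1+4·1+1·0+5·0 = 8 | 2·4 = 8
G: 4·2+4·0+1·4+5·0 = 12 | 2·6 = 12
A: 4·2+4·0+1·1+5·1 = 14 | 2·7 = 14
gcd(4,4,1,5,2) = 1

Coefficients: [4, 4, 1, 5, 2]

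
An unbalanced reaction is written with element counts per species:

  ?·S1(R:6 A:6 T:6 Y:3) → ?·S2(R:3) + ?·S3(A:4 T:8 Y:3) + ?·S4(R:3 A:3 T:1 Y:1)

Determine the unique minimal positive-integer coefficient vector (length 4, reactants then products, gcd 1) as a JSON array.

Coefficients: [5, 4, 3, 6]

R: 5·6 = 30 | 4·3+3·0+6·3 = 30
A: 5·6 = 30 | 4·0+3·4+6·3 = 30
T: 5·6 = 30 | 4·0+3·8+6·1 = 30
Y: 5·3 = 15 | 4·0+3·3+6·1 = 15
gcd(5,4,3,6) = 1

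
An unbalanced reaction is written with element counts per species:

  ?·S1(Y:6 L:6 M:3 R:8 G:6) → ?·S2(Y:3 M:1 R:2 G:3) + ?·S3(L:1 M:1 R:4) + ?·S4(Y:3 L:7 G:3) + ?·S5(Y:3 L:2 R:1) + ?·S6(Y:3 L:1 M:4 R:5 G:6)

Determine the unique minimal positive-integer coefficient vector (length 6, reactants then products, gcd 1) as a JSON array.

Coefficients: [5, 5, 6, 3, 1, 1]

Y: 5·6 = 30 | 5·3+6·0+3·3+1·3+1·3 = 30
L: 5·6 = 30 | 5·0+6·1+3·7+1·2+1·1 = 30
M: 5·3 = 15 | 5·1+6·1+3·0+1·0+1·4 = 15
R: 5·8 = 40 | 5·2+6·4+3·0+1·1+1·5 = 40
G: 5·6 = 30 | 5·3+6·0+3·3+1·0+1·6 = 30
gcd(5,5,6,3,1,1) = 1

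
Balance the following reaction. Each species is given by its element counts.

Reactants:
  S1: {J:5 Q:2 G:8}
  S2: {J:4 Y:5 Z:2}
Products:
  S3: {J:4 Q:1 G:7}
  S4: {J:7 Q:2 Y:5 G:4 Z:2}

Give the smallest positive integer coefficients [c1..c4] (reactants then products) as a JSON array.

J: 5·5+3·4 = 37 | 4·4+3·7 = 37
Q: 5·2+3·0 = 10 | 4·1+3·2 = 10
Y: 5·0+3·5 = 15 | 4·0+3·5 = 15
G: 5·8+3·0 = 40 | 4·7+3·4 = 40
Z: 5·0+3·2 = 6 | 4·0+3·2 = 6
gcd(5,3,4,3) = 1

Coefficients: [5, 3, 4, 3]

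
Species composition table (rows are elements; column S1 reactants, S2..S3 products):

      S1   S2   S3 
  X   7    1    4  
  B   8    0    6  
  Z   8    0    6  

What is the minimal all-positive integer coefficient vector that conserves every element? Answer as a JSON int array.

X: 3·7 = 21 | 5·1+4·4 = 21
B: 3·8 = 24 | 5·0+4·6 = 24
Z: 3·8 = 24 | 5·0+4·6 = 24
gcd(3,5,4) = 1

Coefficients: [3, 5, 4]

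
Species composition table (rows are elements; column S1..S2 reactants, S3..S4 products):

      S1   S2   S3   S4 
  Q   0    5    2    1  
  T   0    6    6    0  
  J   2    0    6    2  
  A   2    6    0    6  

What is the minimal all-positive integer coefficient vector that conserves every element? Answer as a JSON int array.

Q: 6·0+1·5 = 5 | 1·2+3·1 = 5
T: 6·0+1·6 = 6 | 1·6+3·0 = 6
J: 6·2+1·0 = 12 | 1·6+3·2 = 12
A: 6·2+1·6 = 18 | 1·0+3·6 = 18
gcd(6,1,1,3) = 1

Coefficients: [6, 1, 1, 3]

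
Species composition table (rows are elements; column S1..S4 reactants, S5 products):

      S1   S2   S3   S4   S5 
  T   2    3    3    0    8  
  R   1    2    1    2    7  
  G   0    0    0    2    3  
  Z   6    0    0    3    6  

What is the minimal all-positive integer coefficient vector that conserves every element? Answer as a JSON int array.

T: 1·2+5·3+5·3+6·0 = 32 | 4·8 = 32
R: 1·1+5·2+5·1+6·2 = 28 | 4·7 = 28
G: 1·0+5·0+5·0+6·2 = 12 | 4·3 = 12
Z: 1·6+5·0+5·0+6·3 = 24 | 4·6 = 24
gcd(1,5,5,6,4) = 1

Coefficients: [1, 5, 5, 6, 4]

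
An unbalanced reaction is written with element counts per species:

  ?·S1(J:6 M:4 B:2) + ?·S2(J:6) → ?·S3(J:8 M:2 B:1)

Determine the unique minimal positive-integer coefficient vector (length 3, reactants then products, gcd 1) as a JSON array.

Coefficients: [3, 5, 6]

J: 3·6+5·6 = 48 | 6·8 = 48
M: 3·4+5·0 = 12 | 6·2 = 12
B: 3·2+5·0 = 6 | 6·1 = 6
gcd(3,5,6) = 1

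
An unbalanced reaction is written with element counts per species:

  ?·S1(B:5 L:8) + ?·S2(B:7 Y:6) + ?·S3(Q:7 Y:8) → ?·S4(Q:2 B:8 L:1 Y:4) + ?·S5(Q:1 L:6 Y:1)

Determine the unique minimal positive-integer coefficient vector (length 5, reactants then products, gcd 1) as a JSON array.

Coefficients: [5, 1, 2, 4, 6]

Q: 5·0+1·0+2·7 = 14 | 4·2+6·1 = 14
B: 5·5+1·7+2·0 = 32 | 4·8+6·0 = 32
L: 5·8+1·0+2·0 = 40 | 4·1+6·6 = 40
Y: 5·0+1·6+2·8 = 22 | 4·4+6·1 = 22
gcd(5,1,2,4,6) = 1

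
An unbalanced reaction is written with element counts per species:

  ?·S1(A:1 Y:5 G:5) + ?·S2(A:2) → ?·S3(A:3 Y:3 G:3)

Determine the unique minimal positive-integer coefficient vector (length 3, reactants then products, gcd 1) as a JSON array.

Coefficients: [3, 6, 5]

A: 3·1+6·2 = 15 | 5·3 = 15
Y: 3·5+6·0 = 15 | 5·3 = 15
G: 3·5+6·0 = 15 | 5·3 = 15
gcd(3,6,5) = 1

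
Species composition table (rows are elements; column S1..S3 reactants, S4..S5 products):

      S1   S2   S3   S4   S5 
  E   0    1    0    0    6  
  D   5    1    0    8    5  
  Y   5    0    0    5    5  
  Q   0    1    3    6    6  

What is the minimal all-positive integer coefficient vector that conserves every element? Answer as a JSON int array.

Coefficients: [3, 6, 4, 2, 1]

E: 3·0+6·1+4·0 = 6 | 2·0+1·6 = 6
D: 3·5+6·1+4·0 = 21 | 2·8+1·5 = 21
Y: 3·5+6·0+4·0 = 15 | 2·5+1·5 = 15
Q: 3·0+6·1+4·3 = 18 | 2·6+1·6 = 18
gcd(3,6,4,2,1) = 1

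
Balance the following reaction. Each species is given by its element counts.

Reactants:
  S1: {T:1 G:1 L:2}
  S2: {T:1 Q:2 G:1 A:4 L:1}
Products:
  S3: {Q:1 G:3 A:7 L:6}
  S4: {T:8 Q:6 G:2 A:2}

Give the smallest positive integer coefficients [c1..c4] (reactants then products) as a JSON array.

T: 4·1+4·1 = 8 | 2·0+1·8 = 8
Q: 4·0+4·2 = 8 | 2·1+1·6 = 8
G: 4·1+4·1 = 8 | 2·3+1·2 = 8
A: 4·0+4·4 = 16 | 2·7+1·2 = 16
L: 4·2+4·1 = 12 | 2·6+1·0 = 12
gcd(4,4,2,1) = 1

Coefficients: [4, 4, 2, 1]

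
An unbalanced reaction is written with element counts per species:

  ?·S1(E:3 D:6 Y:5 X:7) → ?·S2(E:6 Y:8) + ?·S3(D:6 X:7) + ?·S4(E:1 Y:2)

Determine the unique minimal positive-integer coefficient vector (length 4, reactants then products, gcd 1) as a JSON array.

E: 4·3 = 12 | 1·6+4·0+6·1 = 12
D: 4·6 = 24 | 1·0+4·6+6·0 = 24
Y: 4·5 = 20 | 1·8+4·0+6·2 = 20
X: 4·7 = 28 | 1·0+4·7+6·0 = 28
gcd(4,1,4,6) = 1

Coefficients: [4, 1, 4, 6]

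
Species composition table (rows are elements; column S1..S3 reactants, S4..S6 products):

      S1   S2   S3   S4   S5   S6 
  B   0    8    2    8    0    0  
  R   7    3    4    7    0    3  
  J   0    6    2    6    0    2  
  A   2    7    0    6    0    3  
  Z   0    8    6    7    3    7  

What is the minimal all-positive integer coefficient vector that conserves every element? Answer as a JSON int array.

B: 2·0+5·8+4·2 = 48 | 6·8+5·0+1·0 = 48
R: 2·7+5·3+4·4 = 45 | 6·7+5·0+1·3 = 45
J: 2·0+5·6+4·2 = 38 | 6·6+5·0+1·2 = 38
A: 2·2+5·7+4·0 = 39 | 6·6+5·0+1·3 = 39
Z: 2·0+5·8+4·6 = 64 | 6·7+5·3+1·7 = 64
gcd(2,5,4,6,5,1) = 1

Coefficients: [2, 5, 4, 6, 5, 1]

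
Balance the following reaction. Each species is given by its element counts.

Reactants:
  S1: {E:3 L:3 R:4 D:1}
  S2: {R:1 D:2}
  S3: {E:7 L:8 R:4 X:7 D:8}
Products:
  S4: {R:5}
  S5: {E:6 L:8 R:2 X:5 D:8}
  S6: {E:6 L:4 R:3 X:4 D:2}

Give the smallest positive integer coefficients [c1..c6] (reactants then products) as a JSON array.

E: 4·3+1·0+6·7 = 54 | 4·0+6·6+3·6 = 54
L: 4·3+1·0+6·8 = 60 | 4·0+6·8+3·4 = 60
R: 4·4+1·1+6·4 = 41 | 4·5+6·2+3·3 = 41
X: 4·0+1·0+6·7 = 42 | 4·0+6·5+3·4 = 42
D: 4·1+1·2+6·8 = 54 | 4·0+6·8+3·2 = 54
gcd(4,1,6,4,6,3) = 1

Coefficients: [4, 1, 6, 4, 6, 3]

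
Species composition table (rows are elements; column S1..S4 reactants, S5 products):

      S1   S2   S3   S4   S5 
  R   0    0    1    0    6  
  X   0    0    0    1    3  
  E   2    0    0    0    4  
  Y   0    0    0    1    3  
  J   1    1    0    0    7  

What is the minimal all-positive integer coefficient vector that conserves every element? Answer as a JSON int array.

R: 2·0+5·0+6·1+3·0 = 6 | 1·6 = 6
X: 2·0+5·0+6·0+3·1 = 3 | 1·3 = 3
E: 2·2+5·0+6·0+3·0 = 4 | 1·4 = 4
Y: 2·0+5·0+6·0+3·1 = 3 | 1·3 = 3
J: 2·1+5·1+6·0+3·0 = 7 | 1·7 = 7
gcd(2,5,6,3,1) = 1

Coefficients: [2, 5, 6, 3, 1]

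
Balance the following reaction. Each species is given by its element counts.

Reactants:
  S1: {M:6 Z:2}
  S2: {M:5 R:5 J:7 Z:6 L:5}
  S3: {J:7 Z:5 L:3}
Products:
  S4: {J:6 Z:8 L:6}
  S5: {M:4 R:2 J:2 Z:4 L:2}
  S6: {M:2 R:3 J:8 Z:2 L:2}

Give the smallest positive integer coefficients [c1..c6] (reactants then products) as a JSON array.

M: 1·6+6·5+6·0 = 36 | 4·0+6·4+6·2 = 36
R: 1·0+6·5+6·0 = 30 | 4·0+6·2+6·3 = 30
J: 1·0+6·7+6·7 = 84 | 4·6+6·2+6·8 = 84
Z: 1·2+6·6+6·5 = 68 | 4·8+6·4+6·2 = 68
L: 1·0+6·5+6·3 = 48 | 4·6+6·2+6·2 = 48
gcd(1,6,6,4,6,6) = 1

Coefficients: [1, 6, 6, 4, 6, 6]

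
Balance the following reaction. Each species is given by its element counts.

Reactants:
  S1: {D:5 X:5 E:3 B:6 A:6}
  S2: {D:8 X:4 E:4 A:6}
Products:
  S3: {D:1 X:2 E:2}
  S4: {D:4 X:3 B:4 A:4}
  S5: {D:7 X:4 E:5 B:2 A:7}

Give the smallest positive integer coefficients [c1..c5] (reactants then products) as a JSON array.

Coefficients: [6, 5, 4, 6, 6]

D: 6·5+5·8 = 70 | 4·1+6·4+6·7 = 70
X: 6·5+5·4 = 50 | 4·2+6·3+6·4 = 50
E: 6·3+5·4 = 38 | 4·2+6·0+6·5 = 38
B: 6·6+5·0 = 36 | 4·0+6·4+6·2 = 36
A: 6·6+5·6 = 66 | 4·0+6·4+6·7 = 66
gcd(6,5,4,6,6) = 1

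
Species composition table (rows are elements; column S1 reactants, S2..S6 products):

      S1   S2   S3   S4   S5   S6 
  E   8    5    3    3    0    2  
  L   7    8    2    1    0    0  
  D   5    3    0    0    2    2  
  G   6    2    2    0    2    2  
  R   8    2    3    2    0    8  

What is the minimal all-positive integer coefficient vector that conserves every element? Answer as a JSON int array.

Coefficients: [5, 3, 4, 3, 6, 2]

E: 5·8 = 40 | 3·5+4·3+3·3+6·0+2·2 = 40
L: 5·7 = 35 | 3·8+4·2+3·1+6·0+2·0 = 35
D: 5·5 = 25 | 3·3+4·0+3·0+6·2+2·2 = 25
G: 5·6 = 30 | 3·2+4·2+3·0+6·2+2·2 = 30
R: 5·8 = 40 | 3·2+4·3+3·2+6·0+2·8 = 40
gcd(5,3,4,3,6,2) = 1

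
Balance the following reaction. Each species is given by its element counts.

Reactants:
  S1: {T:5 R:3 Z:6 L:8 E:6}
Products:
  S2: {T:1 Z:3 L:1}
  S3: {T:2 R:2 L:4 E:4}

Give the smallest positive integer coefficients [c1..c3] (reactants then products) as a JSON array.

T: 2·5 = 10 | 4·1+3·2 = 10
R: 2·3 = 6 | 4·0+3·2 = 6
Z: 2·6 = 12 | 4·3+3·0 = 12
L: 2·8 = 16 | 4·1+3·4 = 16
E: 2·6 = 12 | 4·0+3·4 = 12
gcd(2,4,3) = 1

Coefficients: [2, 4, 3]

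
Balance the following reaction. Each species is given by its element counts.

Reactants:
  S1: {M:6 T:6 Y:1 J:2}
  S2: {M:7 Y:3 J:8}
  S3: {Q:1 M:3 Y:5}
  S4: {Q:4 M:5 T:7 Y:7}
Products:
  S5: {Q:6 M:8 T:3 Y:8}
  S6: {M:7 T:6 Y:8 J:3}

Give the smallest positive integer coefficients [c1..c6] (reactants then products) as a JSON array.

Q: 2·0+1·0+6·1+3·4 = 18 | 3·6+4·0 = 18
M: 2·6+1·7+6·3+3·5 = 52 | 3·8+4·7 = 52
T: 2·6+1·0+6·0+3·7 = 33 | 3·3+4·6 = 33
Y: 2·1+1·3+6·5+3·7 = 56 | 3·8+4·8 = 56
J: 2·2+1·8+6·0+3·0 = 12 | 3·0+4·3 = 12
gcd(2,1,6,3,3,4) = 1

Coefficients: [2, 1, 6, 3, 3, 4]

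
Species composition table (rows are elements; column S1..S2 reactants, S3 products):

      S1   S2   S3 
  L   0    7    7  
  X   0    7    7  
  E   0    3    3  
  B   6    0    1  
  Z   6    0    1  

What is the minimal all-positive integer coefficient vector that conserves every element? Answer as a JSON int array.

L: 1·0+6·7 = 42 | 6·7 = 42
X: 1·0+6·7 = 42 | 6·7 = 42
E: 1·0+6·3 = 18 | 6·3 = 18
B: 1·6+6·0 = 6 | 6·1 = 6
Z: 1·6+6·0 = 6 | 6·1 = 6
gcd(1,6,6) = 1

Coefficients: [1, 6, 6]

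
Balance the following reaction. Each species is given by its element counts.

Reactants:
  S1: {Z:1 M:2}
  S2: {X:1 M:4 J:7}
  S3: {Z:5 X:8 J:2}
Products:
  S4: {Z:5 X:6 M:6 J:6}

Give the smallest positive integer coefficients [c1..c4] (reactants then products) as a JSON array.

Z: 5·1+2·0+2·5 = 15 | 3·5 = 15
X: 5·0+2·1+2·8 = 18 | 3·6 = 18
M: 5·2+2·4+2·0 = 18 | 3·6 = 18
J: 5·0+2·7+2·2 = 18 | 3·6 = 18
gcd(5,2,2,3) = 1

Coefficients: [5, 2, 2, 3]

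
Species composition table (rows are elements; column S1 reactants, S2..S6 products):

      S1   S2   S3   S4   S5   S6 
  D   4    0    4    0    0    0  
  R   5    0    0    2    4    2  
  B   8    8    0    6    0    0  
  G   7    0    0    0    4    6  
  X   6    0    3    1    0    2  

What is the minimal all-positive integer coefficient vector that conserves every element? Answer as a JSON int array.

D: 4·4 = 16 | 1·0+4·4+4·0+1·0+4·0 = 16
R: 4·5 = 20 | 1·0+4·0+4·2+1·4+4·2 = 20
B: 4·8 = 32 | 1·8+4·0+4·6+1·0+4·0 = 32
G: 4·7 = 28 | 1·0+4·0+4·0+1·4+4·6 = 28
X: 4·6 = 24 | 1·0+4·3+4·1+1·0+4·2 = 24
gcd(4,1,4,4,1,4) = 1

Coefficients: [4, 1, 4, 4, 1, 4]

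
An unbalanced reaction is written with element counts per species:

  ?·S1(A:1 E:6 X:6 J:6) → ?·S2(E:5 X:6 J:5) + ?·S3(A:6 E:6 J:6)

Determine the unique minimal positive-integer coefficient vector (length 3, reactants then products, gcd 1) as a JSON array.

A: 6·1 = 6 | 6·0+1·6 = 6
E: 6·6 = 36 | 6·5+1·6 = 36
X: 6·6 = 36 | 6·6+1·0 = 36
J: 6·6 = 36 | 6·5+1·6 = 36
gcd(6,6,1) = 1

Coefficients: [6, 6, 1]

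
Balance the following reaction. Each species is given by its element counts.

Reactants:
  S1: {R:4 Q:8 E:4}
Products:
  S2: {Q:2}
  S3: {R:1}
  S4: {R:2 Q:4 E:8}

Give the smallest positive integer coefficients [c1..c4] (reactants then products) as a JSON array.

Coefficients: [2, 6, 6, 1]

R: 2·4 = 8 | 6·0+6·1+1·2 = 8
Q: 2·8 = 16 | 6·2+6·0+1·4 = 16
E: 2·4 = 8 | 6·0+6·0+1·8 = 8
gcd(2,6,6,1) = 1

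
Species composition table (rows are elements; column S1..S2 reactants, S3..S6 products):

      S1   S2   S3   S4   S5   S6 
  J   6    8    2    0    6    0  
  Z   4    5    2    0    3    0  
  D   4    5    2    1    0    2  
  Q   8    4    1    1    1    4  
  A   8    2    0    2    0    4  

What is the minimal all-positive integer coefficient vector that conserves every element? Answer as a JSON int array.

Coefficients: [3, 3, 6, 5, 5, 5]

J: 3·6+3·8 = 42 | 6·2+5·0+5·6+5·0 = 42
Z: 3·4+3·5 = 27 | 6·2+5·0+5·3+5·0 = 27
D: 3·4+3·5 = 27 | 6·2+5·1+5·0+5·2 = 27
Q: 3·8+3·4 = 36 | 6·1+5·1+5·1+5·4 = 36
A: 3·8+3·2 = 30 | 6·0+5·2+5·0+5·4 = 30
gcd(3,3,6,5,5,5) = 1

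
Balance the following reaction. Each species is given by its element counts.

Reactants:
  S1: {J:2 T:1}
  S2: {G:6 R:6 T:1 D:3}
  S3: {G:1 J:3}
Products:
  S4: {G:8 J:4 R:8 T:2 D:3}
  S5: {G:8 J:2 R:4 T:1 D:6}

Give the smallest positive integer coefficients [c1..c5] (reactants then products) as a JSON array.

Coefficients: [3, 6, 4, 4, 1]

G: 3·0+6·6+4·1 = 40 | 4·8+1·8 = 40
J: 3·2+6·0+4·3 = 18 | 4·4+1·2 = 18
R: 3·0+6·6+4·0 = 36 | 4·8+1·4 = 36
T: 3·1+6·1+4·0 = 9 | 4·2+1·1 = 9
D: 3·0+6·3+4·0 = 18 | 4·3+1·6 = 18
gcd(3,6,4,4,1) = 1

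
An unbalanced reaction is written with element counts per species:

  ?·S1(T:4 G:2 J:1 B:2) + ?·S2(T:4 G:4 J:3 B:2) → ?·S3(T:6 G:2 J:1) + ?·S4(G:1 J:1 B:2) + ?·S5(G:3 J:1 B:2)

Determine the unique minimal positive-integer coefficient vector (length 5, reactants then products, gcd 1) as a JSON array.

Coefficients: [4, 2, 4, 5, 1]

T: 4·4+2·4 = 24 | 4·6+5·0+1·0 = 24
G: 4·2+2·4 = 16 | 4·2+5·1+1·3 = 16
J: 4·1+2·3 = 10 | 4·1+5·1+1·1 = 10
B: 4·2+2·2 = 12 | 4·0+5·2+1·2 = 12
gcd(4,2,4,5,1) = 1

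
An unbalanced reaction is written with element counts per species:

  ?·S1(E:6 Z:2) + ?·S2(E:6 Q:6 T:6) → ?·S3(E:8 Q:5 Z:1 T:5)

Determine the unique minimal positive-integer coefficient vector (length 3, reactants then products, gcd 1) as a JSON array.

E: 3·6+5·6 = 48 | 6·8 = 48
Q: 3·0+5·6 = 30 | 6·5 = 30
Z: 3·2+5·0 = 6 | 6·1 = 6
T: 3·0+5·6 = 30 | 6·5 = 30
gcd(3,5,6) = 1

Coefficients: [3, 5, 6]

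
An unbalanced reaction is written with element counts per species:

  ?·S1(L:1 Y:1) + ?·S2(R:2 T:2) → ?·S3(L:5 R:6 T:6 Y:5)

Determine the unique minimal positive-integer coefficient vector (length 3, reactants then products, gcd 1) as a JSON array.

L: 5·1+3·0 = 5 | 1·5 = 5
R: 5·0+3·2 = 6 | 1·6 = 6
T: 5·0+3·2 = 6 | 1·6 = 6
Y: 5·1+3·0 = 5 | 1·5 = 5
gcd(5,3,1) = 1

Coefficients: [5, 3, 1]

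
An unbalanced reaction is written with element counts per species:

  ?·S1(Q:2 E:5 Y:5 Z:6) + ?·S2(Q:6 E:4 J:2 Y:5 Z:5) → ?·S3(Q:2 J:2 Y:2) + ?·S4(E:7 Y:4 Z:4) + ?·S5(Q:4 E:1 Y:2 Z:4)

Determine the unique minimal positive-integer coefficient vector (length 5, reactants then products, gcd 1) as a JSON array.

Coefficients: [2, 4, 4, 3, 5]

Q: 2·2+4·6 = 28 | 4·2+3·0+5·4 = 28
E: 2·5+4·4 = 26 | 4·0+3·7+5·1 = 26
J: 2·0+4·2 = 8 | 4·2+3·0+5·0 = 8
Y: 2·5+4·5 = 30 | 4·2+3·4+5·2 = 30
Z: 2·6+4·5 = 32 | 4·0+3·4+5·4 = 32
gcd(2,4,4,3,5) = 1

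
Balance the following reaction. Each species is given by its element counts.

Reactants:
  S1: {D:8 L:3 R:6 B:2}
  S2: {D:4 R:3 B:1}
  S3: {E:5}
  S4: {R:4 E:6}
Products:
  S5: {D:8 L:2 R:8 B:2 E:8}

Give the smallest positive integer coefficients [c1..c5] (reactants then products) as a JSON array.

D: 4·8+4·4+6·0+3·0 = 48 | 6·8 = 48
L: 4·3+4·0+6·0+3·0 = 12 | 6·2 = 12
R: 4·6+4·3+6·0+3·4 = 48 | 6·8 = 48
B: 4·2+4·1+6·0+3·0 = 12 | 6·2 = 12
E: 4·0+4·0+6·5+3·6 = 48 | 6·8 = 48
gcd(4,4,6,3,6) = 1

Coefficients: [4, 4, 6, 3, 6]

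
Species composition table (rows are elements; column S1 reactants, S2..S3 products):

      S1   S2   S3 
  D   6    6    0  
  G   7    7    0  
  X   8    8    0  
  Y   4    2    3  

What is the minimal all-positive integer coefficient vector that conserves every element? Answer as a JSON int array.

Coefficients: [3, 3, 2]

D: 3·6 = 18 | 3·6+2·0 = 18
G: 3·7 = 21 | 3·7+2·0 = 21
X: 3·8 = 24 | 3·8+2·0 = 24
Y: 3·4 = 12 | 3·2+2·3 = 12
gcd(3,3,2) = 1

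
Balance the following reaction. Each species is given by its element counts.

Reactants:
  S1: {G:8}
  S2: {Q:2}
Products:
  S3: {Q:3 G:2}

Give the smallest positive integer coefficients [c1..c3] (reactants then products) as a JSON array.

Q: 1·0+6·2 = 12 | 4·3 = 12
G: 1·8+6·0 = 8 | 4·2 = 8
gcd(1,6,4) = 1

Coefficients: [1, 6, 4]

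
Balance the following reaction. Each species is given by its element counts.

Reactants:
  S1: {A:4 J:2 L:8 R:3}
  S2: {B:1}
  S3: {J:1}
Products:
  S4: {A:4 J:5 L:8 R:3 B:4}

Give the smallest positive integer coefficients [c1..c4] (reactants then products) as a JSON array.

A: 1·4+4·0+3·0 = 4 | 1·4 = 4
J: 1·2+4·0+3·1 = 5 | 1·5 = 5
L: 1·8+4·0+3·0 = 8 | 1·8 = 8
R: 1·3+4·0+3·0 = 3 | 1·3 = 3
B: 1·0+4·1+3·0 = 4 | 1·4 = 4
gcd(1,4,3,1) = 1

Coefficients: [1, 4, 3, 1]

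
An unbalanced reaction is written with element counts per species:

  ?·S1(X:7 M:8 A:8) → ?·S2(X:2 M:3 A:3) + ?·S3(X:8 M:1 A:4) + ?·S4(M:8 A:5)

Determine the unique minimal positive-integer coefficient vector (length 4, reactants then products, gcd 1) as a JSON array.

X: 6·7 = 42 | 1·2+5·8+5·0 = 42
M: 6·8 = 48 | 1·3+5·1+5·8 = 48
A: 6·8 = 48 | 1·3+5·4+5·5 = 48
gcd(6,1,5,5) = 1

Coefficients: [6, 1, 5, 5]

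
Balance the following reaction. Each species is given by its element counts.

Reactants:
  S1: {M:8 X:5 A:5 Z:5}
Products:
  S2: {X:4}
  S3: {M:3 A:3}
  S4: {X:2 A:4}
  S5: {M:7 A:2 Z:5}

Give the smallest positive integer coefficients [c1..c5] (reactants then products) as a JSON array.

Coefficients: [6, 6, 2, 3, 6]

M: 6·8 = 48 | 6·0+2·3+3·0+6·7 = 48
X: 6·5 = 30 | 6·4+2·0+3·2+6·0 = 30
A: 6·5 = 30 | 6·0+2·3+3·4+6·2 = 30
Z: 6·5 = 30 | 6·0+2·0+3·0+6·5 = 30
gcd(6,6,2,3,6) = 1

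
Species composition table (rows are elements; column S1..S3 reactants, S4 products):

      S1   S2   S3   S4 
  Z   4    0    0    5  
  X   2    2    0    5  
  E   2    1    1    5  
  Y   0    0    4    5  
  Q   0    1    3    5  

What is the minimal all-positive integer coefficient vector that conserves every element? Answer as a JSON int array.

Z: 5·4+5·0+5·0 = 20 | 4·5 = 20
X: 5·2+5·2+5·0 = 20 | 4·5 = 20
E: 5·2+5·1+5·1 = 20 | 4·5 = 20
Y: 5·0+5·0+5·4 = 20 | 4·5 = 20
Q: 5·0+5·1+5·3 = 20 | 4·5 = 20
gcd(5,5,5,4) = 1

Coefficients: [5, 5, 5, 4]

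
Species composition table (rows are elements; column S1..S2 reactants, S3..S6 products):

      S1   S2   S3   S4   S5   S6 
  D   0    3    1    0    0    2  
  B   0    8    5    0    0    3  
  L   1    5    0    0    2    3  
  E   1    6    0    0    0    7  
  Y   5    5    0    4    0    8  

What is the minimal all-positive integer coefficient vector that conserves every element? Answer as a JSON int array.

Coefficients: [2, 2, 2, 1, 3, 2]

D: 2·0+2·3 = 6 | 2·1+1·0+3·0+2·2 = 6
B: 2·0+2·8 = 16 | 2·5+1·0+3·0+2·3 = 16
L: 2·1+2·5 = 12 | 2·0+1·0+3·2+2·3 = 12
E: 2·1+2·6 = 14 | 2·0+1·0+3·0+2·7 = 14
Y: 2·5+2·5 = 20 | 2·0+1·4+3·0+2·8 = 20
gcd(2,2,2,1,3,2) = 1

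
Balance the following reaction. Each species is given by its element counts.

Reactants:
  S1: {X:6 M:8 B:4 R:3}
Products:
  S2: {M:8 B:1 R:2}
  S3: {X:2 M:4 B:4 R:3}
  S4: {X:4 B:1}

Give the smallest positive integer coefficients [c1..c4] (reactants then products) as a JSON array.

X: 4·6 = 24 | 3·0+2·2+5·4 = 24
M: 4·8 = 32 | 3·8+2·4+5·0 = 32
B: 4·4 = 16 | 3·1+2·4+5·1 = 16
R: 4·3 = 12 | 3·2+2·3+5·0 = 12
gcd(4,3,2,5) = 1

Coefficients: [4, 3, 2, 5]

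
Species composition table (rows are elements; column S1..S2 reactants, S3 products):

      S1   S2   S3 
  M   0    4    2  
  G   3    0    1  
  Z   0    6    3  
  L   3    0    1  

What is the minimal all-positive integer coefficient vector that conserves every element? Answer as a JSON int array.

M: 2·0+3·4 = 12 | 6·2 = 12
G: 2·3+3·0 = 6 | 6·1 = 6
Z: 2·0+3·6 = 18 | 6·3 = 18
L: 2·3+3·0 = 6 | 6·1 = 6
gcd(2,3,6) = 1

Coefficients: [2, 3, 6]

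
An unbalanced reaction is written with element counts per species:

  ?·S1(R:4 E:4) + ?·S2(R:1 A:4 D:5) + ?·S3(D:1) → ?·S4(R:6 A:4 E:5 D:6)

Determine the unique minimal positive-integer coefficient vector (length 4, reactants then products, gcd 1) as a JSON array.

R: 5·4+4·1+4·0 = 24 | 4·6 = 24
A: 5·0+4·4+4·0 = 16 | 4·4 = 16
E: 5·4+4·0+4·0 = 20 | 4·5 = 20
D: 5·0+4·5+4·1 = 24 | 4·6 = 24
gcd(5,4,4,4) = 1

Coefficients: [5, 4, 4, 4]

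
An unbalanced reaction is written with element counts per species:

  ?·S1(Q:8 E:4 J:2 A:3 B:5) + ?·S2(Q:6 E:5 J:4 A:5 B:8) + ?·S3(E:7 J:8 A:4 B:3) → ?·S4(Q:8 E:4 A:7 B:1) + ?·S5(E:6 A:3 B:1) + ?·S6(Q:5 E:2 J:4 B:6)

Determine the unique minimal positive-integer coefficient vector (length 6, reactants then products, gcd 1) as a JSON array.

Coefficients: [6, 1, 1, 3, 2, 6]

Q: 6·8+1·6+1·0 = 54 | 3·8+2·0+6·5 = 54
E: 6·4+1·5+1·7 = 36 | 3·4+2·6+6·2 = 36
J: 6·2+1·4+1·8 = 24 | 3·0+2·0+6·4 = 24
A: 6·3+1·5+1·4 = 27 | 3·7+2·3+6·0 = 27
B: 6·5+1·8+1·3 = 41 | 3·1+2·1+6·6 = 41
gcd(6,1,1,3,2,6) = 1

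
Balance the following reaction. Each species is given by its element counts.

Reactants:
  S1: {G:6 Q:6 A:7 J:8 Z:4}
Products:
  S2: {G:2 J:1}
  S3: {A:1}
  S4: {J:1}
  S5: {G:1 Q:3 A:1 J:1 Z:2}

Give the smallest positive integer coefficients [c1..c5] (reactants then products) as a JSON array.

G: 1·6 = 6 | 2·2+5·0+4·0+2·1 = 6
Q: 1·6 = 6 | 2·0+5·0+4·0+2·3 = 6
A: 1·7 = 7 | 2·0+5·1+4·0+2·1 = 7
J: 1·8 = 8 | 2·1+5·0+4·1+2·1 = 8
Z: 1·4 = 4 | 2·0+5·0+4·0+2·2 = 4
gcd(1,2,5,4,2) = 1

Coefficients: [1, 2, 5, 4, 2]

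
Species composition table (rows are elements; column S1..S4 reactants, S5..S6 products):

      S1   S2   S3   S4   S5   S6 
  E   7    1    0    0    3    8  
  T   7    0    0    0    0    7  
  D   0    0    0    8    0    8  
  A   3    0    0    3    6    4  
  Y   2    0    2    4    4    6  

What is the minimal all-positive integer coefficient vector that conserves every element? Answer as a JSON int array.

E: 3·7+6·1+2·0+3·0 = 27 | 1·3+3·8 = 27
T: 3·7+6·0+2·0+3·0 = 21 | 1·0+3·7 = 21
D: 3·0+6·0+2·0+3·8 = 24 | 1·0+3·8 = 24
A: 3·3+6·0+2·0+3·3 = 18 | 1·6+3·4 = 18
Y: 3·2+6·0+2·2+3·4 = 22 | 1·4+3·6 = 22
gcd(3,6,2,3,1,3) = 1

Coefficients: [3, 6, 2, 3, 1, 3]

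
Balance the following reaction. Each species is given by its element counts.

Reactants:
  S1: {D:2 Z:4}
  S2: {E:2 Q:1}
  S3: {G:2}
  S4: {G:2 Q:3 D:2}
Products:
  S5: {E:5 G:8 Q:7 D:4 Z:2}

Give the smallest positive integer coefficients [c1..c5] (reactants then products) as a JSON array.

Coefficients: [1, 5, 5, 3, 2]

E: 1·0+5·2+5·0+3·0 = 10 | 2·5 = 10
G: 1·0+5·0+5·2+3·2 = 16 | 2·8 = 16
Q: 1·0+5·1+5·0+3·3 = 14 | 2·7 = 14
D: 1·2+5·0+5·0+3·2 = 8 | 2·4 = 8
Z: 1·4+5·0+5·0+3·0 = 4 | 2·2 = 4
gcd(1,5,5,3,2) = 1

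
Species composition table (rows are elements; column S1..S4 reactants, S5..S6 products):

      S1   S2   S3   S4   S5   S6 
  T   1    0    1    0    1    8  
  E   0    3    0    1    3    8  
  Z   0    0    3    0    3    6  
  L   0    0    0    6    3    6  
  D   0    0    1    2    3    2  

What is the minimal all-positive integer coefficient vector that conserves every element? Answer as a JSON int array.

T: 6·1+4·0+4·1+2·0 = 10 | 2·1+1·8 = 10
E: 6·0+4·3+4·0+2·1 = 14 | 2·3+1·8 = 14
Z: 6·0+4·0+4·3+2·0 = 12 | 2·3+1·6 = 12
L: 6·0+4·0+4·0+2·6 = 12 | 2·3+1·6 = 12
D: 6·0+4·0+4·1+2·2 = 8 | 2·3+1·2 = 8
gcd(6,4,4,2,2,1) = 1

Coefficients: [6, 4, 4, 2, 2, 1]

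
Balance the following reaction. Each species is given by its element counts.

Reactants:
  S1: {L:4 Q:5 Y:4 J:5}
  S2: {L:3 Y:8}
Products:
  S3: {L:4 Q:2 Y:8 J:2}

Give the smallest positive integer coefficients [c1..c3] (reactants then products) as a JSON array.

Coefficients: [2, 4, 5]

L: 2·4+4·3 = 20 | 5·4 = 20
Q: 2·5+4·0 = 10 | 5·2 = 10
Y: 2·4+4·8 = 40 | 5·8 = 40
J: 2·5+4·0 = 10 | 5·2 = 10
gcd(2,4,5) = 1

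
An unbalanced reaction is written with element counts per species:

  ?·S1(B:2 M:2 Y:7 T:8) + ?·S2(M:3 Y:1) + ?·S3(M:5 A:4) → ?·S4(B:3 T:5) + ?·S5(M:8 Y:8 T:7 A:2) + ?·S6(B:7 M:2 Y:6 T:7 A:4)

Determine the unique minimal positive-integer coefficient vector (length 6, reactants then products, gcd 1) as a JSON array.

B: 5·2+3·0+3·0 = 10 | 1·3+4·0+1·7 = 10
M: 5·2+3·3+3·5 = 34 | 1·0+4·8+1·2 = 34
Y: 5·7+3·1+3·0 = 38 | 1·0+4·8+1·6 = 38
T: 5·8+3·0+3·0 = 40 | 1·5+4·7+1·7 = 40
A: 5·0+3·0+3·4 = 12 | 1·0+4·2+1·4 = 12
gcd(5,3,3,1,4,1) = 1

Coefficients: [5, 3, 3, 1, 4, 1]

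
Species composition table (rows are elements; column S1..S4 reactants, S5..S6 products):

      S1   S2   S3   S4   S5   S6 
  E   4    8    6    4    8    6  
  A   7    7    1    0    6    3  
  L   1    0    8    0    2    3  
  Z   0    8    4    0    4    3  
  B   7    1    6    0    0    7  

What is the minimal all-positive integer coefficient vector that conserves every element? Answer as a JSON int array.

E: 2·4+2·8+2·6+3·4 = 48 | 3·8+4·6 = 48
A: 2·7+2·7+2·1+3·0 = 30 | 3·6+4·3 = 30
L: 2·1+2·0+2·8+3·0 = 18 | 3·2+4·3 = 18
Z: 2·0+2·8+2·4+3·0 = 24 | 3·4+4·3 = 24
B: 2·7+2·1+2·6+3·0 = 28 | 3·0+4·7 = 28
gcd(2,2,2,3,3,4) = 1

Coefficients: [2, 2, 2, 3, 3, 4]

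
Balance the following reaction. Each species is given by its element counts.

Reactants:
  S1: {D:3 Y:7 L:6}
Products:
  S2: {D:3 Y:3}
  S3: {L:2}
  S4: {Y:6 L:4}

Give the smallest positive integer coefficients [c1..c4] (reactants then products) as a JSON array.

Coefficients: [3, 3, 5, 2]

D: 3·3 = 9 | 3·3+5·0+2·0 = 9
Y: 3·7 = 21 | 3·3+5·0+2·6 = 21
L: 3·6 = 18 | 3·0+5·2+2·4 = 18
gcd(3,3,5,2) = 1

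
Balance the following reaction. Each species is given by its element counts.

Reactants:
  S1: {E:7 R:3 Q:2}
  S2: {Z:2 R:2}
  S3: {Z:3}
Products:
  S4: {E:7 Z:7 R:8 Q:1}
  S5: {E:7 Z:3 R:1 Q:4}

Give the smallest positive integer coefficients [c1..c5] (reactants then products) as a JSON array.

Coefficients: [3, 4, 3, 2, 1]

E: 3·7+4·0+3·0 = 21 | 2·7+1·7 = 21
Z: 3·0+4·2+3·3 = 17 | 2·7+1·3 = 17
R: 3·3+4·2+3·0 = 17 | 2·8+1·1 = 17
Q: 3·2+4·0+3·0 = 6 | 2·1+1·4 = 6
gcd(3,4,3,2,1) = 1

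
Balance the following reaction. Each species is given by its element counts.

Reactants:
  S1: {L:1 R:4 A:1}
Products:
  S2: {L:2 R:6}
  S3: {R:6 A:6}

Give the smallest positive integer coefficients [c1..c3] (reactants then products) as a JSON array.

Coefficients: [6, 3, 1]

L: 6·1 = 6 | 3·2+1·0 = 6
R: 6·4 = 24 | 3·6+1·6 = 24
A: 6·1 = 6 | 3·0+1·6 = 6
gcd(6,3,1) = 1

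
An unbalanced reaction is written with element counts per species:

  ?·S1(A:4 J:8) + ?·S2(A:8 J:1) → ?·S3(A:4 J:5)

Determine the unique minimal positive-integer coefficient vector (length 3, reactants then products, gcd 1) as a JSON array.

A: 3·4+1·8 = 20 | 5·4 = 20
J: 3·8+1·1 = 25 | 5·5 = 25
gcd(3,1,5) = 1

Coefficients: [3, 1, 5]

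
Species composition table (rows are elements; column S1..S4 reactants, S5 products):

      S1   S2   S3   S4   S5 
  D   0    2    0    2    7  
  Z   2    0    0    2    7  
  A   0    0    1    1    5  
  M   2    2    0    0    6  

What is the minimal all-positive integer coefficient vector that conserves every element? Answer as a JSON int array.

D: 3·0+3·2+6·0+4·2 = 14 | 2·7 = 14
Z: 3·2+3·0+6·0+4·2 = 14 | 2·7 = 14
A: 3·0+3·0+6·1+4·1 = 10 | 2·5 = 10
M: 3·2+3·2+6·0+4·0 = 12 | 2·6 = 12
gcd(3,3,6,4,2) = 1

Coefficients: [3, 3, 6, 4, 2]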